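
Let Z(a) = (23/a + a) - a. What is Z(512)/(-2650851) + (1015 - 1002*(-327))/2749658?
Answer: 223040620492597/1865967016693248 ≈ 0.11953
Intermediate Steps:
Z(a) = 23/a (Z(a) = (a + 23/a) - a = 23/a)
Z(512)/(-2650851) + (1015 - 1002*(-327))/2749658 = (23/512)/(-2650851) + (1015 - 1002*(-327))/2749658 = (23*(1/512))*(-1/2650851) + (1015 + 327654)*(1/2749658) = (23/512)*(-1/2650851) + 328669*(1/2749658) = -23/1357235712 + 328669/2749658 = 223040620492597/1865967016693248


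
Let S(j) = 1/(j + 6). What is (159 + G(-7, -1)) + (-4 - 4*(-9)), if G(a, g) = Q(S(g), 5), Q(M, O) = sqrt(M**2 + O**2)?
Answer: 191 + sqrt(626)/5 ≈ 196.00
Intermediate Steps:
S(j) = 1/(6 + j)
G(a, g) = sqrt(25 + (6 + g)**(-2)) (G(a, g) = sqrt((1/(6 + g))**2 + 5**2) = sqrt((6 + g)**(-2) + 25) = sqrt(25 + (6 + g)**(-2)))
(159 + G(-7, -1)) + (-4 - 4*(-9)) = (159 + sqrt(25 + (6 - 1)**(-2))) + (-4 - 4*(-9)) = (159 + sqrt(25 + 5**(-2))) + (-4 + 36) = (159 + sqrt(25 + 1/25)) + 32 = (159 + sqrt(626/25)) + 32 = (159 + sqrt(626)/5) + 32 = 191 + sqrt(626)/5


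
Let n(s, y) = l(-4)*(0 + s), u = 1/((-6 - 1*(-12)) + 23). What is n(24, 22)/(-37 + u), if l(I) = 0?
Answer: 0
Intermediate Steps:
u = 1/29 (u = 1/((-6 + 12) + 23) = 1/(6 + 23) = 1/29 ≈ 0.034483)
n(s, y) = 0 (n(s, y) = 0*(0 + s) = 0*s = 0)
n(24, 22)/(-37 + u) = 0/(-37 + 1/29) = 0/(-1072/29) = -29/1072*0 = 0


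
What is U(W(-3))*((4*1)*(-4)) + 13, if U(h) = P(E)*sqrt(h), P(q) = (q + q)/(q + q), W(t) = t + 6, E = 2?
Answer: 13 - 16*sqrt(3) ≈ -14.713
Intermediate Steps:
W(t) = 6 + t
P(q) = 1 (P(q) = (2*q)/((2*q)) = (2*q)*(1/(2*q)) = 1)
U(h) = sqrt(h) (U(h) = 1*sqrt(h) = sqrt(h))
U(W(-3))*((4*1)*(-4)) + 13 = sqrt(6 - 3)*((4*1)*(-4)) + 13 = sqrt(3)*(4*(-4)) + 13 = sqrt(3)*(-16) + 13 = -16*sqrt(3) + 13 = 13 - 16*sqrt(3)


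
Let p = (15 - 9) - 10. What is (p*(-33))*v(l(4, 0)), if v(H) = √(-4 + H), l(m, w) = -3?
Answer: 132*I*√7 ≈ 349.24*I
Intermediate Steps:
p = -4 (p = 6 - 10 = -4)
(p*(-33))*v(l(4, 0)) = (-4*(-33))*√(-4 - 3) = 132*√(-7) = 132*(I*√7) = 132*I*√7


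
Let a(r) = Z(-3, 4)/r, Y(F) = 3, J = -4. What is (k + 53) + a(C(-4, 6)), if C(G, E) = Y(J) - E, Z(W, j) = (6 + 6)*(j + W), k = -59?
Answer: -10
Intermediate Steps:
Z(W, j) = 12*W + 12*j (Z(W, j) = 12*(W + j) = 12*W + 12*j)
C(G, E) = 3 - E
a(r) = 12/r (a(r) = (12*(-3) + 12*4)/r = (-36 + 48)/r = 12/r)
(k + 53) + a(C(-4, 6)) = (-59 + 53) + 12/(3 - 1*6) = -6 + 12/(3 - 6) = -6 + 12/(-3) = -6 + 12*(-1/3) = -6 - 4 = -10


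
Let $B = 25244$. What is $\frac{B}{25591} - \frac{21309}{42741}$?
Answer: $\frac{177878395}{364594977} \approx 0.48788$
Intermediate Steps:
$\frac{B}{25591} - \frac{21309}{42741} = \frac{25244}{25591} - \frac{21309}{42741} = 25244 \cdot \frac{1}{25591} - \frac{7103}{14247} = \frac{25244}{25591} - \frac{7103}{14247} = \frac{177878395}{364594977}$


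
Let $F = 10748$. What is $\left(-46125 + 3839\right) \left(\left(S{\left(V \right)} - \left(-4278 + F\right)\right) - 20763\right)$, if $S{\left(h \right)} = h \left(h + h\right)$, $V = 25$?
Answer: $1098717138$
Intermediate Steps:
$S{\left(h \right)} = 2 h^{2}$ ($S{\left(h \right)} = h 2 h = 2 h^{2}$)
$\left(-46125 + 3839\right) \left(\left(S{\left(V \right)} - \left(-4278 + F\right)\right) - 20763\right) = \left(-46125 + 3839\right) \left(\left(2 \cdot 25^{2} + \left(4278 - 10748\right)\right) - 20763\right) = - 42286 \left(\left(2 \cdot 625 + \left(4278 - 10748\right)\right) - 20763\right) = - 42286 \left(\left(1250 - 6470\right) - 20763\right) = - 42286 \left(-5220 - 20763\right) = \left(-42286\right) \left(-25983\right) = 1098717138$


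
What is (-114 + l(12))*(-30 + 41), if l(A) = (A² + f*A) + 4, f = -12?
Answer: -1210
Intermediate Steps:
l(A) = 4 + A² - 12*A (l(A) = (A² - 12*A) + 4 = 4 + A² - 12*A)
(-114 + l(12))*(-30 + 41) = (-114 + (4 + 12² - 12*12))*(-30 + 41) = (-114 + (4 + 144 - 144))*11 = (-114 + 4)*11 = -110*11 = -1210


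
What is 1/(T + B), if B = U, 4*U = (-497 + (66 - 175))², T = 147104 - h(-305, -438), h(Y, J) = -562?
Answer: 1/239475 ≈ 4.1758e-6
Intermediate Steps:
T = 147666 (T = 147104 - 1*(-562) = 147104 + 562 = 147666)
U = 91809 (U = (-497 + (66 - 175))²/4 = (-497 - 109)²/4 = (¼)*(-606)² = (¼)*367236 = 91809)
B = 91809
1/(T + B) = 1/(147666 + 91809) = 1/239475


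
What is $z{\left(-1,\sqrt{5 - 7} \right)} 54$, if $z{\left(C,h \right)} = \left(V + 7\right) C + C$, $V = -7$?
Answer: $-54$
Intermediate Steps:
$z{\left(C,h \right)} = C$ ($z{\left(C,h \right)} = \left(-7 + 7\right) C + C = 0 C + C = 0 + C = C$)
$z{\left(-1,\sqrt{5 - 7} \right)} 54 = \left(-1\right) 54 = -54$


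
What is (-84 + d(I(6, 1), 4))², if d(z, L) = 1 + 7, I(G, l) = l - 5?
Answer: 5776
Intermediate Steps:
I(G, l) = -5 + l
d(z, L) = 8
(-84 + d(I(6, 1), 4))² = (-84 + 8)² = (-76)² = 5776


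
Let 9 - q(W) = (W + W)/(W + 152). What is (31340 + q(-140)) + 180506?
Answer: 635635/3 ≈ 2.1188e+5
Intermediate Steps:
q(W) = 9 - 2*W/(152 + W) (q(W) = 9 - (W + W)/(W + 152) = 9 - 2*W/(152 + W))
(31340 + q(-140)) + 180506 = (31340 + (1368 + 7*(-140))/(152 - 140)) + 180506 = (31340 + (1368 - 980)/12) + 180506 = (31340 + (1/12)*388) + 180506 = (31340 + 97/3) + 180506 = 94117/3 + 180506 = 635635/3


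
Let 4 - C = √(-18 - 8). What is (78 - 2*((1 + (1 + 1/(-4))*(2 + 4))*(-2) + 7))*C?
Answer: 344 - 86*I*√26 ≈ 344.0 - 438.52*I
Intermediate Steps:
C = 4 - I*√26 (C = 4 - √(-18 - 8) = 4 - √(-26) = 4 - I*√26 ≈ 4.0 - 5.099*I)
(78 - 2*((1 + (1 + 1/(-4))*(2 + 4))*(-2) + 7))*C = (78 - 2*((1 + (1 + 1/(-4))*(2 + 4))*(-2) + 7))*(4 - I*√26) = (78 - 2*((1 + (1 - ¼)*6)*(-2) + 7))*(4 - I*√26) = (78 - 2*((1 + (¾)*6)*(-2) + 7))*(4 - I*√26) = (78 - 2*((1 + 9/2)*(-2) + 7))*(4 - I*√26) = (78 - 2*((11/2)*(-2) + 7))*(4 - I*√26) = (78 - 2*(-11 + 7))*(4 - I*√26) = (78 - 2*(-4))*(4 - I*√26) = (78 + 8)*(4 - I*√26) = 86*(4 - I*√26) = 344 - 86*I*√26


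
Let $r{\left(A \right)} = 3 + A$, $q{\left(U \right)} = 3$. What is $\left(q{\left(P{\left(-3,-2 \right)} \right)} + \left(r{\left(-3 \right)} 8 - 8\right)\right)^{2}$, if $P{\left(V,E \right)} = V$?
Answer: $25$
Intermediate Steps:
$\left(q{\left(P{\left(-3,-2 \right)} \right)} + \left(r{\left(-3 \right)} 8 - 8\right)\right)^{2} = \left(3 - \left(8 - \left(3 - 3\right) 8\right)\right)^{2} = \left(3 + \left(0 \cdot 8 - 8\right)\right)^{2} = \left(3 + \left(0 - 8\right)\right)^{2} = \left(3 - 8\right)^{2} = \left(-5\right)^{2} = 25$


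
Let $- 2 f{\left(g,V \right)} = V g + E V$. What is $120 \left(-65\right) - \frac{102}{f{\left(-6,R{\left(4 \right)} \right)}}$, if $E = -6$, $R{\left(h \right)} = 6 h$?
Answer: $- \frac{187217}{24} \approx -7800.7$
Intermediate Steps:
$f{\left(g,V \right)} = 3 V - \frac{V g}{2}$ ($f{\left(g,V \right)} = - \frac{V g - 6 V}{2} = - \frac{- 6 V + V g}{2} = 3 V - \frac{V g}{2}$)
$120 \left(-65\right) - \frac{102}{f{\left(-6,R{\left(4 \right)} \right)}} = 120 \left(-65\right) - \frac{102}{\frac{1}{2} \cdot 6 \cdot 4 \left(6 - -6\right)} = -7800 - \frac{102}{\frac{1}{2} \cdot 24 \left(6 + 6\right)} = -7800 - \frac{102}{\frac{1}{2} \cdot 24 \cdot 12} = -7800 - \frac{102}{144} = -7800 - \frac{17}{24} = - \frac{187217}{24}$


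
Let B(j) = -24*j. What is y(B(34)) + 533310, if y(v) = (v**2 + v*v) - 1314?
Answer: 1863708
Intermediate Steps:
y(v) = -1314 + 2*v**2 (y(v) = (v**2 + v**2) - 1314 = 2*v**2 - 1314 = -1314 + 2*v**2)
y(B(34)) + 533310 = (-1314 + 2*(-24*34)**2) + 533310 = (-1314 + 2*(-816)**2) + 533310 = (-1314 + 2*665856) + 533310 = (-1314 + 1331712) + 533310 = 1330398 + 533310 = 1863708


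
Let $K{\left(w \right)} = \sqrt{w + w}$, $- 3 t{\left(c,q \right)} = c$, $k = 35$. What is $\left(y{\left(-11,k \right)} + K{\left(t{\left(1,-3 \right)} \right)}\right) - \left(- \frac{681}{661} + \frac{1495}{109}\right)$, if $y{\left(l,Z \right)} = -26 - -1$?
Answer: $- \frac{2715191}{72049} + \frac{i \sqrt{6}}{3} \approx -37.685 + 0.8165 i$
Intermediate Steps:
$t{\left(c,q \right)} = - \frac{c}{3}$
$y{\left(l,Z \right)} = -25$ ($y{\left(l,Z \right)} = -26 + 1 = -25$)
$K{\left(w \right)} = \sqrt{2} \sqrt{w}$ ($K{\left(w \right)} = \sqrt{2 w} = \sqrt{2} \sqrt{w}$)
$\left(y{\left(-11,k \right)} + K{\left(t{\left(1,-3 \right)} \right)}\right) - \left(- \frac{681}{661} + \frac{1495}{109}\right) = \left(-25 + \sqrt{2} \sqrt{\left(- \frac{1}{3}\right) 1}\right) - \left(- \frac{681}{661} + \frac{1495}{109}\right) = \left(-25 + \sqrt{2} \sqrt{- \frac{1}{3}}\right) - \frac{913966}{72049} = \left(-25 + \sqrt{2} \frac{i \sqrt{3}}{3}\right) + \left(- \frac{1495}{109} + \frac{681}{661}\right) = \left(-25 + \frac{i \sqrt{6}}{3}\right) - \frac{913966}{72049} = - \frac{2715191}{72049} + \frac{i \sqrt{6}}{3}$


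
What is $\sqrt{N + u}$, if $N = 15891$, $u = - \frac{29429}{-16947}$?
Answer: $\frac{\sqrt{507156309898}}{5649} \approx 126.07$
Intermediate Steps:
$u = \frac{29429}{16947}$ ($u = \left(-29429\right) \left(- \frac{1}{16947}\right) = \frac{29429}{16947} \approx 1.7365$)
$\sqrt{N + u} = \sqrt{15891 + \frac{29429}{16947}} = \sqrt{\frac{269334206}{16947}} = \frac{\sqrt{507156309898}}{5649}$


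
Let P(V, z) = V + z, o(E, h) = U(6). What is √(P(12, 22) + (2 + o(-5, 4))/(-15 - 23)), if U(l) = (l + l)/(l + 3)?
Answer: √110181/57 ≈ 5.8234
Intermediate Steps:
U(l) = 2*l/(3 + l) (U(l) = (2*l)/(3 + l) = 2*l/(3 + l))
o(E, h) = 4/3 (o(E, h) = 2*6/(3 + 6) = 2*6/9 = 2*6*(⅑) = 4/3)
√(P(12, 22) + (2 + o(-5, 4))/(-15 - 23)) = √((12 + 22) + (2 + 4/3)/(-15 - 23)) = √(34 + (10/3)/(-38)) = √(34 + (10/3)*(-1/38)) = √(34 - 5/57) = √(1933/57) = √110181/57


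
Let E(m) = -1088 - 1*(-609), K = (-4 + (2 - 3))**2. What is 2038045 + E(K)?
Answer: 2037566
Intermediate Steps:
K = 25 (K = (-4 - 1)**2 = (-5)**2 = 25)
E(m) = -479 (E(m) = -1088 + 609 = -479)
2038045 + E(K) = 2038045 - 479 = 2037566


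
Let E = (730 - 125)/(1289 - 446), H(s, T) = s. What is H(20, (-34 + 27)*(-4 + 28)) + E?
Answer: 17465/843 ≈ 20.718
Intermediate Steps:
E = 605/843 ≈ 0.71768
H(20, (-34 + 27)*(-4 + 28)) + E = 20 + 605/843 = 17465/843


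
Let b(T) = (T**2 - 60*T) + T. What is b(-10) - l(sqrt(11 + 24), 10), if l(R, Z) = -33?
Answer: 723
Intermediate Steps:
b(T) = T**2 - 59*T
b(-10) - l(sqrt(11 + 24), 10) = -10*(-59 - 10) - 1*(-33) = -10*(-69) + 33 = 690 + 33 = 723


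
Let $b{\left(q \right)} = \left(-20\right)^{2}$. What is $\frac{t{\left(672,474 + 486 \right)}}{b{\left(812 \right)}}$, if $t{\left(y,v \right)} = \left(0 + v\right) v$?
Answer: $2304$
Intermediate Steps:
$t{\left(y,v \right)} = v^{2}$ ($t{\left(y,v \right)} = v v = v^{2}$)
$b{\left(q \right)} = 400$
$\frac{t{\left(672,474 + 486 \right)}}{b{\left(812 \right)}} = \frac{\left(474 + 486\right)^{2}}{400} = 960^{2} \cdot \frac{1}{400} = 921600 \cdot \frac{1}{400} = 2304$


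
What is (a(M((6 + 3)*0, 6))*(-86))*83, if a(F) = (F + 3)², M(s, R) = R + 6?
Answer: -1606050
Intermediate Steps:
M(s, R) = 6 + R
a(F) = (3 + F)²
(a(M((6 + 3)*0, 6))*(-86))*83 = ((3 + (6 + 6))²*(-86))*83 = ((3 + 12)²*(-86))*83 = (15²*(-86))*83 = (225*(-86))*83 = -19350*83 = -1606050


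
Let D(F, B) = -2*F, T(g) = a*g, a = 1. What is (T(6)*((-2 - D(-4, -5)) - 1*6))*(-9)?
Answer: 864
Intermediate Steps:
T(g) = g (T(g) = 1*g = g)
(T(6)*((-2 - D(-4, -5)) - 1*6))*(-9) = (6*((-2 - (-2)*(-4)) - 1*6))*(-9) = (6*((-2 - 1*8) - 6))*(-9) = (6*((-2 - 8) - 6))*(-9) = (6*(-10 - 6))*(-9) = (6*(-16))*(-9) = -96*(-9) = 864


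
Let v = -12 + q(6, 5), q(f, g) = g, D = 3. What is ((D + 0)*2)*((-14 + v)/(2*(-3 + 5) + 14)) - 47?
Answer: -54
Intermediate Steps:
v = -7 (v = -12 + 5 = -7)
((D + 0)*2)*((-14 + v)/(2*(-3 + 5) + 14)) - 47 = ((3 + 0)*2)*((-14 - 7)/(2*(-3 + 5) + 14)) - 47 = (3*2)*(-21/(2*2 + 14)) - 47 = 6*(-21/(4 + 14)) - 47 = 6*(-21/18) - 47 = 6*(-21*1/18) - 47 = 6*(-7/6) - 47 = -7 - 47 = -54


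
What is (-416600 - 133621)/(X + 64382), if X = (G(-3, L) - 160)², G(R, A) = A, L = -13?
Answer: -26201/4491 ≈ -5.8341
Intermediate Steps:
X = 29929 (X = (-13 - 160)² = (-173)² = 29929)
(-416600 - 133621)/(X + 64382) = (-416600 - 133621)/(29929 + 64382) = -550221/94311 = -550221*1/94311 = -26201/4491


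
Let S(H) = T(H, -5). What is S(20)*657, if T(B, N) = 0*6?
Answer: 0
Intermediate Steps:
T(B, N) = 0
S(H) = 0
S(20)*657 = 0*657 = 0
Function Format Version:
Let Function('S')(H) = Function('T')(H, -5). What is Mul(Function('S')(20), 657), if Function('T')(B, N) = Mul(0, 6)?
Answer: 0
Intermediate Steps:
Function('T')(B, N) = 0
Function('S')(H) = 0
Mul(Function('S')(20), 657) = Mul(0, 657) = 0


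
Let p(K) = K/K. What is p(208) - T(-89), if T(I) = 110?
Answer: -109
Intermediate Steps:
p(K) = 1
p(208) - T(-89) = 1 - 1*110 = 1 - 110 = -109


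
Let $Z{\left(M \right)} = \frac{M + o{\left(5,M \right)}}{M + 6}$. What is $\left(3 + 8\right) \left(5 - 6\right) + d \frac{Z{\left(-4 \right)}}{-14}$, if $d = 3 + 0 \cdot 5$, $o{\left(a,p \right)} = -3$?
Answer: $- \frac{41}{4} \approx -10.25$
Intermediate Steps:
$d = 3$ ($d = 3 + 0 = 3$)
$Z{\left(M \right)} = \frac{-3 + M}{6 + M}$ ($Z{\left(M \right)} = \frac{M - 3}{M + 6} = \frac{-3 + M}{6 + M}$)
$\left(3 + 8\right) \left(5 - 6\right) + d \frac{Z{\left(-4 \right)}}{-14} = \left(3 + 8\right) \left(5 - 6\right) + 3 \frac{\frac{1}{6 - 4} \left(-3 - 4\right)}{-14} = 11 \left(-1\right) + 3 \cdot \frac{1}{2} \left(-7\right) \left(- \frac{1}{14}\right) = -11 + 3 \cdot \frac{1}{2} \left(-7\right) \left(- \frac{1}{14}\right) = -11 + 3 \left(\left(- \frac{7}{2}\right) \left(- \frac{1}{14}\right)\right) = -11 + 3 \cdot \frac{1}{4} = -11 + \frac{3}{4} = - \frac{41}{4}$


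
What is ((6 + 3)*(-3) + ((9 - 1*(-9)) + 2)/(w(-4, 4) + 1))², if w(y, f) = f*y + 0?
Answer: 7225/9 ≈ 802.78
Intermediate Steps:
w(y, f) = f*y
((6 + 3)*(-3) + ((9 - 1*(-9)) + 2)/(w(-4, 4) + 1))² = ((6 + 3)*(-3) + ((9 - 1*(-9)) + 2)/(4*(-4) + 1))² = (9*(-3) + ((9 + 9) + 2)/(-16 + 1))² = (-27 + (18 + 2)/(-15))² = (-27 + 20*(-1/15))² = (-27 - 4/3)² = (-85/3)² = 7225/9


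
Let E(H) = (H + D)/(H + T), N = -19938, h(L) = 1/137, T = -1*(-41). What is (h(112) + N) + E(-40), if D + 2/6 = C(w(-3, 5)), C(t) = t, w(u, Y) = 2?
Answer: -8210270/411 ≈ -19976.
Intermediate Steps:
T = 41
h(L) = 1/137
D = 5/3 (D = -⅓ + 2 = 5/3 ≈ 1.6667)
E(H) = (5/3 + H)/(41 + H) (E(H) = (H + 5/3)/(H + 41) = (5/3 + H)/(41 + H))
(h(112) + N) + E(-40) = (1/137 - 19938) + (5/3 - 40)/(41 - 40) = -2731505/137 - 115/3/1 = -2731505/137 + 1*(-115/3) = -2731505/137 - 115/3 = -8210270/411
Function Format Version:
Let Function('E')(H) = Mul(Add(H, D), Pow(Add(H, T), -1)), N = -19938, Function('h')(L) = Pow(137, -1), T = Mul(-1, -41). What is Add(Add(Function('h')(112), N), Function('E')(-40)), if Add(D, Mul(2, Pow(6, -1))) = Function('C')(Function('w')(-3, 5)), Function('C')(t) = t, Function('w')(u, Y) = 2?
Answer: Rational(-8210270, 411) ≈ -19976.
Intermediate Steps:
T = 41
Function('h')(L) = Rational(1, 137)
D = Rational(5, 3) (D = Add(Rational(-1, 3), 2) = Rational(5, 3) ≈ 1.6667)
Function('E')(H) = Mul(Pow(Add(41, H), -1), Add(Rational(5, 3), H)) (Function('E')(H) = Mul(Add(H, Rational(5, 3)), Pow(Add(H, 41), -1)) = Mul(Add(Rational(5, 3), H), Pow(Add(41, H), -1)) = Mul(Pow(Add(41, H), -1), Add(Rational(5, 3), H)))
Add(Add(Function('h')(112), N), Function('E')(-40)) = Add(Add(Rational(1, 137), -19938), Mul(Pow(Add(41, -40), -1), Add(Rational(5, 3), -40))) = Add(Rational(-2731505, 137), Mul(Pow(1, -1), Rational(-115, 3))) = Add(Rational(-2731505, 137), Mul(1, Rational(-115, 3))) = Add(Rational(-2731505, 137), Rational(-115, 3)) = Rational(-8210270, 411)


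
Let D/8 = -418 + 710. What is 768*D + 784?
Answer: 1794832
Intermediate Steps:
D = 2336 (D = 8*(-418 + 710) = 8*292 = 2336)
768*D + 784 = 768*2336 + 784 = 1794048 + 784 = 1794832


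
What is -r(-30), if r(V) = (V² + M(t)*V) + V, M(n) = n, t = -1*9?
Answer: -1140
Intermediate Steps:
t = -9
r(V) = V² - 8*V (r(V) = (V² - 9*V) + V = V² - 8*V)
-r(-30) = -(-30)*(-8 - 30) = -(-30)*(-38) = -1*1140 = -1140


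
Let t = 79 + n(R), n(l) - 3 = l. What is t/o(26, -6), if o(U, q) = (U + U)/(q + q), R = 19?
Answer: -303/13 ≈ -23.308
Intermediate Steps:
n(l) = 3 + l
o(U, q) = U/q (o(U, q) = (2*U)/((2*q)) = (2*U)*(1/(2*q)) = U/q)
t = 101 (t = 79 + (3 + 19) = 79 + 22 = 101)
t/o(26, -6) = 101/((26/(-6))) = 101/((26*(-1/6))) = 101/(-13/3) = 101*(-3/13) = -303/13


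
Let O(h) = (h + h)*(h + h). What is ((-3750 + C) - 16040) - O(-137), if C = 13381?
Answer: -81485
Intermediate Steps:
O(h) = 4*h² (O(h) = (2*h)*(2*h) = 4*h²)
((-3750 + C) - 16040) - O(-137) = ((-3750 + 13381) - 16040) - 4*(-137)² = (9631 - 16040) - 4*18769 = -6409 - 1*75076 = -6409 - 75076 = -81485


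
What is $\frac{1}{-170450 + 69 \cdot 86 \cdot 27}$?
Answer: $- \frac{1}{10232} \approx -9.7733 \cdot 10^{-5}$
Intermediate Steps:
$\frac{1}{-170450 + 69 \cdot 86 \cdot 27} = \frac{1}{-170450 + 5934 \cdot 27} = \frac{1}{-170450 + 160218} = \frac{1}{-10232} = - \frac{1}{10232}$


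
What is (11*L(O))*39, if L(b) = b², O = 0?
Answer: 0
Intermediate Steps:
(11*L(O))*39 = (11*0²)*39 = (11*0)*39 = 0*39 = 0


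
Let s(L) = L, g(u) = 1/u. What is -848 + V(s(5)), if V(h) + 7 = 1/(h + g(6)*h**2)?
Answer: -47019/55 ≈ -854.89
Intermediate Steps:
V(h) = -7 + 1/(h + h**2/6)
-848 + V(s(5)) = -848 + (6 - 42*5 - 7*5**2)/(5*(6 + 5)) = -848 + (1/5)*(6 - 210 - 7*25)/11 = -848 + (1/5)*(1/11)*(6 - 210 - 175) = -848 + (1/5)*(1/11)*(-379) = -848 - 379/55 = -47019/55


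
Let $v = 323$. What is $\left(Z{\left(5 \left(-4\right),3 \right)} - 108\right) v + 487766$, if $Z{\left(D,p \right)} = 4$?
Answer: $454174$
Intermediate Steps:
$\left(Z{\left(5 \left(-4\right),3 \right)} - 108\right) v + 487766 = \left(4 - 108\right) 323 + 487766 = \left(-104\right) 323 + 487766 = -33592 + 487766 = 454174$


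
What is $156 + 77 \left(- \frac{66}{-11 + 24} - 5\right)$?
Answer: $- \frac{8059}{13} \approx -619.92$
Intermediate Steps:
$156 + 77 \left(- \frac{66}{-11 + 24} - 5\right) = 156 + 77 \left(- \frac{66}{13} - 5\right) = 156 + 77 \left(- \frac{131}{13}\right) = 156 - \frac{10087}{13} = - \frac{8059}{13}$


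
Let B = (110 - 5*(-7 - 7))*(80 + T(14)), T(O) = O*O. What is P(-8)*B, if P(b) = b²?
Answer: 3179520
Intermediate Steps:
T(O) = O²
B = 49680 (B = (110 - 5*(-7 - 7))*(80 + 14²) = (110 - 5*(-14))*(80 + 196) = (110 + 70)*276 = 180*276 = 49680)
P(-8)*B = (-8)²*49680 = 64*49680 = 3179520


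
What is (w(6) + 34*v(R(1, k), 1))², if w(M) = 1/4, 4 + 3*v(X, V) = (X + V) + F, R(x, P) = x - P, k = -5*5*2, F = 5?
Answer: 51998521/144 ≈ 3.6110e+5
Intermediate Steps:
k = -50 (k = -25*2 = -50)
v(X, V) = ⅓ + V/3 + X/3 (v(X, V) = -4/3 + ((X + V) + 5)/3 = -4/3 + ((V + X) + 5)/3 = -4/3 + (5 + V + X)/3 = -4/3 + (5/3 + V/3 + X/3) = ⅓ + V/3 + X/3)
w(M) = ¼
(w(6) + 34*v(R(1, k), 1))² = (¼ + 34*(⅓ + (⅓)*1 + (1 - 1*(-50))/3))² = (¼ + 34*(⅓ + ⅓ + (1 + 50)/3))² = (¼ + 34*(⅓ + ⅓ + (⅓)*51))² = (¼ + 34*(⅓ + ⅓ + 17))² = (¼ + 34*(53/3))² = (¼ + 1802/3)² = (7211/12)² = 51998521/144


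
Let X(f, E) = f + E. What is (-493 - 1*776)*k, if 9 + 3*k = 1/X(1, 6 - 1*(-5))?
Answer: 15087/4 ≈ 3771.8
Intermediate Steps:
X(f, E) = E + f
k = -107/36 (k = -3 + 1/(3*((6 - 1*(-5)) + 1)) = -3 + 1/(3*((6 + 5) + 1)) = -3 + 1/(3*(11 + 1)) = -3 + (⅓)/12 = -3 + (⅓)*(1/12) = -3 + 1/36 = -107/36 ≈ -2.9722)
(-493 - 1*776)*k = (-493 - 1*776)*(-107/36) = (-493 - 776)*(-107/36) = -1269*(-107/36) = 15087/4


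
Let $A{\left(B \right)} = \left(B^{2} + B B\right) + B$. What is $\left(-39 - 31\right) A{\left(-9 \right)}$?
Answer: $-10710$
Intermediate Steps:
$A{\left(B \right)} = B + 2 B^{2}$ ($A{\left(B \right)} = \left(B^{2} + B^{2}\right) + B = 2 B^{2} + B = B + 2 B^{2}$)
$\left(-39 - 31\right) A{\left(-9 \right)} = \left(-39 - 31\right) \left(- 9 \left(1 + 2 \left(-9\right)\right)\right) = - 70 \left(- 9 \left(1 - 18\right)\right) = - 70 \left(\left(-9\right) \left(-17\right)\right) = \left(-70\right) 153 = -10710$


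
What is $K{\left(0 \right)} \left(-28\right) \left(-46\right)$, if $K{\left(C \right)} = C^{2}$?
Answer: $0$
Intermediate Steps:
$K{\left(0 \right)} \left(-28\right) \left(-46\right) = 0^{2} \left(-28\right) \left(-46\right) = 0 \left(-28\right) \left(-46\right) = 0 \left(-46\right) = 0$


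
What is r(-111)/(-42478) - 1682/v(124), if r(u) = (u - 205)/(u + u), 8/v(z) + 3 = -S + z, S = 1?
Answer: -59480456749/2357529 ≈ -25230.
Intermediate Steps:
v(z) = 8/(-4 + z) (v(z) = 8/(-3 + (-1*1 + z)) = 8/(-3 + (-1 + z)) = 8/(-4 + z))
r(u) = (-205 + u)/(2*u) (r(u) = (-205 + u)/((2*u)) = (-205 + u)*(1/(2*u)) = (-205 + u)/(2*u))
r(-111)/(-42478) - 1682/v(124) = ((1/2)*(-205 - 111)/(-111))/(-42478) - 1682/(8/(-4 + 124)) = ((1/2)*(-1/111)*(-316))*(-1/42478) - 1682/(8/120) = (158/111)*(-1/42478) - 1682/(8*(1/120)) = -79/2357529 - 1682/1/15 = -79/2357529 - 1682*15 = -79/2357529 - 25230 = -59480456749/2357529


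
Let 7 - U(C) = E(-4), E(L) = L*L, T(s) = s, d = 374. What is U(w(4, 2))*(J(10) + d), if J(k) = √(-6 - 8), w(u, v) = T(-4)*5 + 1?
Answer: -3366 - 9*I*√14 ≈ -3366.0 - 33.675*I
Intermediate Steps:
w(u, v) = -19 (w(u, v) = -4*5 + 1 = -20 + 1 = -19)
E(L) = L²
U(C) = -9 (U(C) = 7 - 1*(-4)² = 7 - 1*16 = 7 - 16 = -9)
J(k) = I*√14 (J(k) = √(-14) = I*√14)
U(w(4, 2))*(J(10) + d) = -9*(I*√14 + 374) = -9*(374 + I*√14) = -3366 - 9*I*√14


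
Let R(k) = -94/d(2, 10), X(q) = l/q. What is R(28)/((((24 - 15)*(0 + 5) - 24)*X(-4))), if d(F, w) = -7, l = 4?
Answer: -94/147 ≈ -0.63946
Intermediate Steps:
X(q) = 4/q
R(k) = 94/7 (R(k) = -94/(-7) = -94*(-1/7) = 94/7)
R(28)/((((24 - 15)*(0 + 5) - 24)*X(-4))) = 94/(7*((((24 - 15)*(0 + 5) - 24)*(4/(-4))))) = 94/(7*(((9*5 - 24)*(4*(-1/4))))) = 94/(7*(((45 - 24)*(-1)))) = 94/(7*((21*(-1)))) = (94/7)/(-21) = (94/7)*(-1/21) = -94/147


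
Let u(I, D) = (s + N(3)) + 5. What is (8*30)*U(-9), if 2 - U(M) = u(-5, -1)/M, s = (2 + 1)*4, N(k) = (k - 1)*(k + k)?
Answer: 3760/3 ≈ 1253.3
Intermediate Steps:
N(k) = 2*k*(-1 + k) (N(k) = (-1 + k)*(2*k) = 2*k*(-1 + k))
s = 12 (s = 3*4 = 12)
u(I, D) = 29 (u(I, D) = (12 + 2*3*(-1 + 3)) + 5 = (12 + 2*3*2) + 5 = (12 + 12) + 5 = 24 + 5 = 29)
U(M) = 2 - 29/M
(8*30)*U(-9) = (8*30)*(2 - 29/(-9)) = 240*(2 - 29*(-1/9)) = 240*(2 + 29/9) = 240*(47/9) = 3760/3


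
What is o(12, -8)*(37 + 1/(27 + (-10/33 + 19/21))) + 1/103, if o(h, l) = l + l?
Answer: -48644661/82091 ≈ -592.57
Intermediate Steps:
o(h, l) = 2*l
o(12, -8)*(37 + 1/(27 + (-10/33 + 19/21))) + 1/103 = (2*(-8))*(37 + 1/(27 + (-10/33 + 19/21))) + 1/103 = -16*(37 + 1/(27 + (-10*1/33 + 19*(1/21)))) + 1/103 = -16*(37 + 1/(27 + (-10/33 + 19/21))) + 1/103 = -16*(37 + 1/(27 + 139/231)) + 1/103 = -16*(37 + 1/(6376/231)) + 1/103 = -16*(37 + 231/6376) + 1/103 = -16*236143/6376 + 1/103 = -472286/797 + 1/103 = -48644661/82091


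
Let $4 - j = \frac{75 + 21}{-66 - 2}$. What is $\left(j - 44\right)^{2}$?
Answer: $\frac{430336}{289} \approx 1489.1$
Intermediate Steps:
$j = \frac{92}{17}$ ($j = 4 - \frac{75 + 21}{-66 - 2} = 4 - \frac{96}{-68} = 4 - 96 \left(- \frac{1}{68}\right) = 4 - - \frac{24}{17} = 4 + \frac{24}{17} = \frac{92}{17} \approx 5.4118$)
$\left(j - 44\right)^{2} = \left(\frac{92}{17} - 44\right)^{2} = \left(- \frac{656}{17}\right)^{2} = \frac{430336}{289}$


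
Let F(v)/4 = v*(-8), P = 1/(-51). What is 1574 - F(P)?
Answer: 80242/51 ≈ 1573.4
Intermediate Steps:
P = -1/51 ≈ -0.019608
F(v) = -32*v (F(v) = 4*(v*(-8)) = 4*(-8*v) = -32*v)
1574 - F(P) = 1574 - (-32)*(-1)/51 = 1574 - 1*32/51 = 1574 - 32/51 = 80242/51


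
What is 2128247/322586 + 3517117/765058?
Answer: 62791024952/5609022727 ≈ 11.195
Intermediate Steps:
2128247/322586 + 3517117/765058 = 2128247*(1/322586) + 3517117*(1/765058) = 193477/29326 + 3517117/765058 = 62791024952/5609022727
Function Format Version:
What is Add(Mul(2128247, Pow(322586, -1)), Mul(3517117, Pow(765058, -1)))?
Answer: Rational(62791024952, 5609022727) ≈ 11.195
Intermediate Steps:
Add(Mul(2128247, Pow(322586, -1)), Mul(3517117, Pow(765058, -1))) = Add(Mul(2128247, Rational(1, 322586)), Mul(3517117, Rational(1, 765058))) = Add(Rational(193477, 29326), Rational(3517117, 765058)) = Rational(62791024952, 5609022727)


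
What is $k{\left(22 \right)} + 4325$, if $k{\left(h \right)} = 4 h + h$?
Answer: $4435$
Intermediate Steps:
$k{\left(h \right)} = 5 h$
$k{\left(22 \right)} + 4325 = 5 \cdot 22 + 4325 = 110 + 4325 = 4435$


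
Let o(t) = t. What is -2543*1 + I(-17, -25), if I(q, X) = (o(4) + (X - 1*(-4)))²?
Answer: -2254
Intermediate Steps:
I(q, X) = (8 + X)² (I(q, X) = (4 + (X - 1*(-4)))² = (4 + (X + 4))² = (4 + (4 + X))² = (8 + X)²)
-2543*1 + I(-17, -25) = -2543*1 + (8 - 25)² = -2543 + (-17)² = -2543 + 289 = -2254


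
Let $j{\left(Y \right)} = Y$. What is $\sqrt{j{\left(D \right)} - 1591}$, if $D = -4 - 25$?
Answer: $18 i \sqrt{5} \approx 40.249 i$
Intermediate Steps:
$D = -29$ ($D = -4 - 25 = -29$)
$\sqrt{j{\left(D \right)} - 1591} = \sqrt{-29 - 1591} = \sqrt{-1620} = 18 i \sqrt{5}$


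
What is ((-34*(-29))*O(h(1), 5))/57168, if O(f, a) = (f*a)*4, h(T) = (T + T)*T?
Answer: 2465/3573 ≈ 0.68990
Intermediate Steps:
h(T) = 2*T² (h(T) = (2*T)*T = 2*T²)
O(f, a) = 4*a*f (O(f, a) = (a*f)*4 = 4*a*f)
((-34*(-29))*O(h(1), 5))/57168 = ((-34*(-29))*(4*5*(2*1²)))/57168 = (986*(4*5*(2*1)))*(1/57168) = (986*(4*5*2))*(1/57168) = (986*40)*(1/57168) = 39440*(1/57168) = 2465/3573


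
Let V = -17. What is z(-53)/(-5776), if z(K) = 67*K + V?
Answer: 223/361 ≈ 0.61773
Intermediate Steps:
z(K) = -17 + 67*K (z(K) = 67*K - 17 = -17 + 67*K)
z(-53)/(-5776) = (-17 + 67*(-53))/(-5776) = (-17 - 3551)*(-1/5776) = -3568*(-1/5776) = 223/361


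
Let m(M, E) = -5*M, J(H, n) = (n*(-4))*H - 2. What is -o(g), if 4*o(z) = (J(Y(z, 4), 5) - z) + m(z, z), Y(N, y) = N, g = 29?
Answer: 189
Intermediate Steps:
J(H, n) = -2 - 4*H*n (J(H, n) = (-4*n)*H - 2 = -4*H*n - 2 = -2 - 4*H*n)
o(z) = -½ - 13*z/2 (o(z) = (((-2 - 4*z*5) - z) - 5*z)/4 = (((-2 - 20*z) - z) - 5*z)/4 = ((-2 - 21*z) - 5*z)/4 = (-2 - 26*z)/4 = -½ - 13*z/2)
-o(g) = -(-½ - 13/2*29) = -(-½ - 377/2) = -1*(-189) = 189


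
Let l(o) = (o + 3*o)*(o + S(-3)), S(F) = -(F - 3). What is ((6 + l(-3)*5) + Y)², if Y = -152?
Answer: 106276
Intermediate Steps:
S(F) = 3 - F (S(F) = -(-3 + F) = 3 - F)
l(o) = 4*o*(6 + o) (l(o) = (o + 3*o)*(o + (3 - 1*(-3))) = (4*o)*(o + (3 + 3)) = (4*o)*(o + 6) = (4*o)*(6 + o) = 4*o*(6 + o))
((6 + l(-3)*5) + Y)² = ((6 + (4*(-3)*(6 - 3))*5) - 152)² = ((6 + (4*(-3)*3)*5) - 152)² = ((6 - 36*5) - 152)² = ((6 - 180) - 152)² = (-174 - 152)² = (-326)² = 106276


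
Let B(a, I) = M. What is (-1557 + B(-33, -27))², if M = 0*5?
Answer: 2424249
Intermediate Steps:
M = 0
B(a, I) = 0
(-1557 + B(-33, -27))² = (-1557 + 0)² = (-1557)² = 2424249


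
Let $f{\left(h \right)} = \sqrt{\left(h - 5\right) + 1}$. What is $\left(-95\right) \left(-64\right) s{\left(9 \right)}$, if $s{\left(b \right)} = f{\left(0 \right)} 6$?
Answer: $72960 i \approx 72960.0 i$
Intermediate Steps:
$f{\left(h \right)} = \sqrt{-4 + h}$ ($f{\left(h \right)} = \sqrt{\left(-5 + h\right) + 1} = \sqrt{-4 + h}$)
$s{\left(b \right)} = 12 i$ ($s{\left(b \right)} = \sqrt{-4 + 0} \cdot 6 = \sqrt{-4} \cdot 6 = 2 i 6 = 12 i$)
$\left(-95\right) \left(-64\right) s{\left(9 \right)} = \left(-95\right) \left(-64\right) 12 i = 6080 \cdot 12 i = 72960 i$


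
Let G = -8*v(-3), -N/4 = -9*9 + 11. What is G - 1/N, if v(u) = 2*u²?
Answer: -40321/280 ≈ -144.00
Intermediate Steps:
N = 280 (N = -4*(-9*9 + 11) = -4*(-81 + 11) = -4*(-70) = 280)
G = -144 (G = -16*(-3)² = -16*9 = -8*18 = -144)
G - 1/N = -144 - 1/280 = -40321/280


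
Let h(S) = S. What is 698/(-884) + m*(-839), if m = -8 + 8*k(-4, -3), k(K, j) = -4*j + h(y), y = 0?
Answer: -32634093/442 ≈ -73833.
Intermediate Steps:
k(K, j) = -4*j (k(K, j) = -4*j + 0 = -4*j)
m = 88 (m = -8 + 8*(-4*(-3)) = -8 + 8*12 = -8 + 96 = 88)
698/(-884) + m*(-839) = 698/(-884) + 88*(-839) = 698*(-1/884) - 73832 = -349/442 - 73832 = -32634093/442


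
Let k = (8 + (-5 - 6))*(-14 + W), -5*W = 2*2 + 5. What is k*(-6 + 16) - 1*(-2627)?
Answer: 3101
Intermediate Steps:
W = -9/5 (W = -(2*2 + 5)/5 = -(4 + 5)/5 = -1/5*9 = -9/5 ≈ -1.8000)
k = 237/5 (k = (8 + (-5 - 6))*(-14 - 9/5) = (8 - 11)*(-79/5) = -3*(-79/5) = 237/5 ≈ 47.400)
k*(-6 + 16) - 1*(-2627) = 237*(-6 + 16)/5 - 1*(-2627) = (237/5)*10 + 2627 = 474 + 2627 = 3101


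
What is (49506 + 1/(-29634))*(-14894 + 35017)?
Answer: 29521664538769/29634 ≈ 9.9621e+8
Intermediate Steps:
(49506 + 1/(-29634))*(-14894 + 35017) = (49506 - 1/29634)*20123 = (1467060803/29634)*20123 = 29521664538769/29634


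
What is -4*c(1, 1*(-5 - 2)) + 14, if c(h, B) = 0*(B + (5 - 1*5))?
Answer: 14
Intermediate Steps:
c(h, B) = 0 (c(h, B) = 0*(B + (5 - 5)) = 0*(B + 0) = 0*B = 0)
-4*c(1, 1*(-5 - 2)) + 14 = -4*0 + 14 = 0 + 14 = 14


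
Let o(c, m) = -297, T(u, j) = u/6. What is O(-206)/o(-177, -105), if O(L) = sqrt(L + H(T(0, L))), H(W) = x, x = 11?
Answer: -I*sqrt(195)/297 ≈ -0.047018*I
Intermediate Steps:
T(u, j) = u/6 (T(u, j) = u*(1/6) = u/6)
H(W) = 11
O(L) = sqrt(11 + L) (O(L) = sqrt(L + 11) = sqrt(11 + L))
O(-206)/o(-177, -105) = sqrt(11 - 206)/(-297) = sqrt(-195)*(-1/297) = (I*sqrt(195))*(-1/297) = -I*sqrt(195)/297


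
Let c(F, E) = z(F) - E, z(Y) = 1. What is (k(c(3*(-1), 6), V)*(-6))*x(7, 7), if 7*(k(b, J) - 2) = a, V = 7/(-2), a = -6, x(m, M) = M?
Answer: -48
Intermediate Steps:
V = -7/2 (V = 7*(-½) = -7/2 ≈ -3.5000)
c(F, E) = 1 - E
k(b, J) = 8/7 (k(b, J) = 2 + (⅐)*(-6) = 2 - 6/7 = 8/7)
(k(c(3*(-1), 6), V)*(-6))*x(7, 7) = ((8/7)*(-6))*7 = -48/7*7 = -48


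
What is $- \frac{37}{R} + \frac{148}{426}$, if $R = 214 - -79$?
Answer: $\frac{13801}{62409} \approx 0.22114$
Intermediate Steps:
$R = 293$ ($R = 214 + 79 = 293$)
$- \frac{37}{R} + \frac{148}{426} = - \frac{37}{293} + \frac{148}{426} = \left(-37\right) \frac{1}{293} + 148 \cdot \frac{1}{426} = - \frac{37}{293} + \frac{74}{213} = \frac{13801}{62409}$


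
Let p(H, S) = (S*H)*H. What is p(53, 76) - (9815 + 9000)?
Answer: 194669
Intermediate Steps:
p(H, S) = S*H**2 (p(H, S) = (H*S)*H = S*H**2)
p(53, 76) - (9815 + 9000) = 76*53**2 - (9815 + 9000) = 76*2809 - 1*18815 = 213484 - 18815 = 194669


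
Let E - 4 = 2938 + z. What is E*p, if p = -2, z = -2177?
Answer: -1530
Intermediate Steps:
E = 765 (E = 4 + (2938 - 2177) = 4 + 761 = 765)
E*p = 765*(-2) = -1530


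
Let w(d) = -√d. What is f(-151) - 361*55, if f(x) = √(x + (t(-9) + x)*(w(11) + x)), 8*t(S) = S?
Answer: -19855 + √(365118 + 2434*√11)/4 ≈ -19702.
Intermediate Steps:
t(S) = S/8
f(x) = √(x + (-9/8 + x)*(x - √11)) (f(x) = √(x + ((⅛)*(-9) + x)*(-√11 + x)) = √(x + (-9/8 + x)*(x - √11)))
f(-151) - 361*55 = √(-2*(-151) + 16*(-151)² + 18*√11 - 16*(-151)*√11)/4 - 361*55 = √(302 + 16*22801 + 18*√11 + 2416*√11)/4 - 1*19855 = √(302 + 364816 + 18*√11 + 2416*√11)/4 - 19855 = √(365118 + 2434*√11)/4 - 19855 = -19855 + √(365118 + 2434*√11)/4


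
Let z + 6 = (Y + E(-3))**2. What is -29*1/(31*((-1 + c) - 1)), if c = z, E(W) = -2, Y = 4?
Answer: 29/124 ≈ 0.23387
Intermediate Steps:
z = -2 (z = -6 + (4 - 2)**2 = -6 + 2**2 = -6 + 4 = -2)
c = -2
-29*1/(31*((-1 + c) - 1)) = -29*1/(31*((-1 - 2) - 1)) = -29*1/(31*(-3 - 1)) = -29/((-4*31)) = -29/(-124) = -29*(-1/124) = 29/124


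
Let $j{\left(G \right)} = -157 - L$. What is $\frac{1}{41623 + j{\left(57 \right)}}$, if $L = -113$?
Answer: $\frac{1}{41579} \approx 2.4051 \cdot 10^{-5}$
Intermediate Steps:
$j{\left(G \right)} = -44$ ($j{\left(G \right)} = -157 - -113 = -157 + 113 = -44$)
$\frac{1}{41623 + j{\left(57 \right)}} = \frac{1}{41623 - 44} = \frac{1}{41579}$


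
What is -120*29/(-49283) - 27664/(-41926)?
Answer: 754633696/1033119529 ≈ 0.73044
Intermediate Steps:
-120*29/(-49283) - 27664/(-41926) = -3480*(-1/49283) - 27664*(-1/41926) = 3480/49283 + 13832/20963 = 754633696/1033119529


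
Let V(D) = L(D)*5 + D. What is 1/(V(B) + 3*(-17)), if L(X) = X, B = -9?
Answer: -1/105 ≈ -0.0095238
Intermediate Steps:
V(D) = 6*D (V(D) = D*5 + D = 5*D + D = 6*D)
1/(V(B) + 3*(-17)) = 1/(6*(-9) + 3*(-17)) = 1/(-54 - 51) = 1/(-105) = -1/105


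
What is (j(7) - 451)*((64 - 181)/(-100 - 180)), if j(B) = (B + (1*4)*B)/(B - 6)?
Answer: -6084/35 ≈ -173.83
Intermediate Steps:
j(B) = 5*B/(-6 + B) (j(B) = (B + 4*B)/(-6 + B) = (5*B)/(-6 + B) = 5*B/(-6 + B))
(j(7) - 451)*((64 - 181)/(-100 - 180)) = (5*7/(-6 + 7) - 451)*((64 - 181)/(-100 - 180)) = (5*7/1 - 451)*(-117/(-280)) = (5*7*1 - 451)*(-117*(-1/280)) = (35 - 451)*(117/280) = -416*117/280 = -6084/35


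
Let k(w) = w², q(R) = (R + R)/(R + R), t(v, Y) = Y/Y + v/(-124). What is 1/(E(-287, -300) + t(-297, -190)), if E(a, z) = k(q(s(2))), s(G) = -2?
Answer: 124/545 ≈ 0.22752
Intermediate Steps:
t(v, Y) = 1 - v/124 (t(v, Y) = 1 + v*(-1/124) = 1 - v/124)
q(R) = 1 (q(R) = (2*R)/((2*R)) = (2*R)*(1/(2*R)) = 1)
E(a, z) = 1 (E(a, z) = 1² = 1)
1/(E(-287, -300) + t(-297, -190)) = 1/(1 + (1 - 1/124*(-297))) = 1/(1 + (1 + 297/124)) = 1/(1 + 421/124) = 1/(545/124) = 124/545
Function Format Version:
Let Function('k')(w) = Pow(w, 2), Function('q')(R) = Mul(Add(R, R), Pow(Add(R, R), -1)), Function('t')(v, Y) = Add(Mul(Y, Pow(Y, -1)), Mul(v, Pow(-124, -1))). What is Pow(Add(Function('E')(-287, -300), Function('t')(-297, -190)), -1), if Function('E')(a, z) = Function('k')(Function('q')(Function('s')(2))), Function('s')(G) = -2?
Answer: Rational(124, 545) ≈ 0.22752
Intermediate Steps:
Function('t')(v, Y) = Add(1, Mul(Rational(-1, 124), v)) (Function('t')(v, Y) = Add(1, Mul(v, Rational(-1, 124))) = Add(1, Mul(Rational(-1, 124), v)))
Function('q')(R) = 1 (Function('q')(R) = Mul(Mul(2, R), Pow(Mul(2, R), -1)) = Mul(Mul(2, R), Mul(Rational(1, 2), Pow(R, -1))) = 1)
Function('E')(a, z) = 1 (Function('E')(a, z) = Pow(1, 2) = 1)
Pow(Add(Function('E')(-287, -300), Function('t')(-297, -190)), -1) = Pow(Add(1, Add(1, Mul(Rational(-1, 124), -297))), -1) = Pow(Add(1, Add(1, Rational(297, 124))), -1) = Pow(Add(1, Rational(421, 124)), -1) = Pow(Rational(545, 124), -1) = Rational(124, 545)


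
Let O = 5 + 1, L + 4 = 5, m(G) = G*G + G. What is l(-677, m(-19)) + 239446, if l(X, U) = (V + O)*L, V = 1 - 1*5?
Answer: 239448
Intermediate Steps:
m(G) = G + G² (m(G) = G² + G = G + G²)
L = 1 (L = -4 + 5 = 1)
O = 6
V = -4 (V = 1 - 5 = -4)
l(X, U) = 2 (l(X, U) = (-4 + 6)*1 = 2*1 = 2)
l(-677, m(-19)) + 239446 = 2 + 239446 = 239448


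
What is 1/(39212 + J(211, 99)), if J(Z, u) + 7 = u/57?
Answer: 19/744928 ≈ 2.5506e-5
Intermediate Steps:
J(Z, u) = -7 + u/57
1/(39212 + J(211, 99)) = 1/(39212 + (-7 + (1/57)*99)) = 1/(39212 + (-7 + 33/19)) = 1/(39212 - 100/19) = 1/(744928/19) = 19/744928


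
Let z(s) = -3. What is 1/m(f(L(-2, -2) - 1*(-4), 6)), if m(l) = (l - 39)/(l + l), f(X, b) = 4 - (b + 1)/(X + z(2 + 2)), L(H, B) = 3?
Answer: -6/49 ≈ -0.12245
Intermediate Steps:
f(X, b) = 4 - (1 + b)/(-3 + X) (f(X, b) = 4 - (b + 1)/(X - 3) = 4 - (1 + b)/(-3 + X))
m(l) = (-39 + l)/(2*l) (m(l) = (-39 + l)/((2*l)) = (-39 + l)*(1/(2*l)) = (-39 + l)/(2*l))
1/m(f(L(-2, -2) - 1*(-4), 6)) = 1/((-39 + (-13 - 1*6 + 4*(3 - 1*(-4)))/(-3 + (3 - 1*(-4))))/(2*(((-13 - 1*6 + 4*(3 - 1*(-4)))/(-3 + (3 - 1*(-4))))))) = 1/((-39 + (-13 - 6 + 4*(3 + 4))/(-3 + (3 + 4)))/(2*(((-13 - 6 + 4*(3 + 4))/(-3 + (3 + 4)))))) = 1/((-39 + (-13 - 6 + 4*7)/(-3 + 7))/(2*(((-13 - 6 + 4*7)/(-3 + 7))))) = 1/((-39 + (-13 - 6 + 28)/4)/(2*(((-13 - 6 + 28)/4)))) = 1/((-39 + (¼)*9)/(2*(((¼)*9)))) = 1/((-39 + 9/4)/(2*(9/4))) = 1/((½)*(4/9)*(-147/4)) = 1/(-49/6) = -6/49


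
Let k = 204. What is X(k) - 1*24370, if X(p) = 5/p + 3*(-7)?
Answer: -4975759/204 ≈ -24391.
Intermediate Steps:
X(p) = -21 + 5/p (X(p) = 5/p - 21 = -21 + 5/p)
X(k) - 1*24370 = (-21 + 5/204) - 1*24370 = (-21 + 5*(1/204)) - 24370 = (-21 + 5/204) - 24370 = -4279/204 - 24370 = -4975759/204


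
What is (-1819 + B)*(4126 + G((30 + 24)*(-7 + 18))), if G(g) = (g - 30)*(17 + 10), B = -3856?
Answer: -109833950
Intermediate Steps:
G(g) = -810 + 27*g (G(g) = (-30 + g)*27 = -810 + 27*g)
(-1819 + B)*(4126 + G((30 + 24)*(-7 + 18))) = (-1819 - 3856)*(4126 + (-810 + 27*((30 + 24)*(-7 + 18)))) = -5675*(4126 + (-810 + 27*(54*11))) = -5675*(4126 + (-810 + 27*594)) = -5675*(4126 + (-810 + 16038)) = -5675*(4126 + 15228) = -5675*19354 = -109833950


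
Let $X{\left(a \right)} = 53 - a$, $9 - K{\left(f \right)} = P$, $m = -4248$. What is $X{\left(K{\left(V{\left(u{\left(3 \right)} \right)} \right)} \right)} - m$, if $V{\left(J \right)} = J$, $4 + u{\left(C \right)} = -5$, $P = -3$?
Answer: $4289$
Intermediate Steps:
$u{\left(C \right)} = -9$ ($u{\left(C \right)} = -4 - 5 = -9$)
$K{\left(f \right)} = 12$ ($K{\left(f \right)} = 9 - -3 = 9 + 3 = 12$)
$X{\left(K{\left(V{\left(u{\left(3 \right)} \right)} \right)} \right)} - m = \left(53 - 12\right) - -4248 = \left(53 - 12\right) + 4248 = 41 + 4248 = 4289$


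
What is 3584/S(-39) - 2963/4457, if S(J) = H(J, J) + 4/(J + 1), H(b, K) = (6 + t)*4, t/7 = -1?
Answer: -151867493/173823 ≈ -873.69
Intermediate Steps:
t = -7 (t = 7*(-1) = -7)
H(b, K) = -4 (H(b, K) = (6 - 7)*4 = -1*4 = -4)
S(J) = -4 + 4/(1 + J) (S(J) = -4 + 4/(J + 1) = -4 + 4/(1 + J))
3584/S(-39) - 2963/4457 = 3584/((-4*(-39)/(1 - 39))) - 2963/4457 = 3584/((-4*(-39)/(-38))) - 2963*1/4457 = 3584/((-4*(-39)*(-1/38))) - 2963/4457 = 3584/(-78/19) - 2963/4457 = 3584*(-19/78) - 2963/4457 = -34048/39 - 2963/4457 = -151867493/173823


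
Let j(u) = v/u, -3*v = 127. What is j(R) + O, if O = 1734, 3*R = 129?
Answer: 223559/129 ≈ 1733.0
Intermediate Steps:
v = -127/3 (v = -⅓*127 = -127/3 ≈ -42.333)
R = 43 (R = (⅓)*129 = 43)
j(u) = -127/(3*u)
j(R) + O = -127/3/43 + 1734 = -127/3*1/43 + 1734 = -127/129 + 1734 = 223559/129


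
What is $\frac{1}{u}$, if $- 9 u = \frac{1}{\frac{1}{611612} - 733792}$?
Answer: $\frac{4039163934327}{611612} \approx 6.6041 \cdot 10^{6}$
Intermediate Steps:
$u = \frac{611612}{4039163934327}$ ($u = - \frac{1}{9 \left(\frac{1}{611612} - 733792\right)} = - \frac{1}{9 \left(- \frac{448795992703}{611612}\right)} = \left(- \frac{1}{9}\right) \left(- \frac{611612}{448795992703}\right) = \frac{611612}{4039163934327} \approx 1.5142 \cdot 10^{-7}$)
$\frac{1}{u} = \frac{1}{\frac{611612}{4039163934327}} = \frac{4039163934327}{611612}$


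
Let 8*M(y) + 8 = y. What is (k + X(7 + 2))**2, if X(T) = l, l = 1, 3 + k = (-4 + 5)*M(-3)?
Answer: 729/64 ≈ 11.391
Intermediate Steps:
M(y) = -1 + y/8
k = -35/8 (k = -3 + (-4 + 5)*(-1 + (1/8)*(-3)) = -3 + 1*(-1 - 3/8) = -3 + 1*(-11/8) = -3 - 11/8 = -35/8 ≈ -4.3750)
X(T) = 1
(k + X(7 + 2))**2 = (-35/8 + 1)**2 = (-27/8)**2 = 729/64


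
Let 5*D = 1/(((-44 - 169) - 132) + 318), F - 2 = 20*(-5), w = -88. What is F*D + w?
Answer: -11782/135 ≈ -87.274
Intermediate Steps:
F = -98 (F = 2 + 20*(-5) = 2 - 100 = -98)
D = -1/135 (D = 1/(5*(((-44 - 169) - 132) + 318)) = 1/(5*((-213 - 132) + 318)) = 1/(5*(-345 + 318)) = (1/5)/(-27) = (1/5)*(-1/27) = -1/135 ≈ -0.0074074)
F*D + w = -98*(-1/135) - 88 = 98/135 - 88 = -11782/135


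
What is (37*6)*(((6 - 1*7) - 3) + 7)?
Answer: 666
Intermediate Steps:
(37*6)*(((6 - 1*7) - 3) + 7) = 222*(((6 - 7) - 3) + 7) = 222*((-1 - 3) + 7) = 222*(-4 + 7) = 222*3 = 666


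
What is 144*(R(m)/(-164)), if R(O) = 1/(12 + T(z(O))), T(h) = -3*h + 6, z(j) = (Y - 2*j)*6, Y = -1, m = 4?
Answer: -1/205 ≈ -0.0048781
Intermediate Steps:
z(j) = -6 - 12*j (z(j) = (-1 - 2*j)*6 = -6 - 12*j)
T(h) = 6 - 3*h
R(O) = 1/(36 + 36*O) (R(O) = 1/(12 + (6 - 3*(-6 - 12*O))) = 1/(12 + (6 + (18 + 36*O))) = 1/(12 + (24 + 36*O)) = 1/(36 + 36*O))
144*(R(m)/(-164)) = 144*((1/(36*(1 + 4)))/(-164)) = 144*(((1/36)/5)*(-1/164)) = 144*(((1/36)*(1/5))*(-1/164)) = 144*((1/180)*(-1/164)) = 144*(-1/29520) = -1/205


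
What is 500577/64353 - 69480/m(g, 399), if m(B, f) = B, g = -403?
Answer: 1557659657/8644753 ≈ 180.19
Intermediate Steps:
500577/64353 - 69480/m(g, 399) = 500577/64353 - 69480/(-403) = 500577*(1/64353) - 69480*(-1/403) = 166859/21451 + 69480/403 = 1557659657/8644753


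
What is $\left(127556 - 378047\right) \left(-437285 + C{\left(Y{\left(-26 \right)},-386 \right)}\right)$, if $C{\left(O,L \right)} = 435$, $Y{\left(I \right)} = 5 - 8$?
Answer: $109426993350$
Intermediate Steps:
$Y{\left(I \right)} = -3$
$\left(127556 - 378047\right) \left(-437285 + C{\left(Y{\left(-26 \right)},-386 \right)}\right) = \left(127556 - 378047\right) \left(-437285 + 435\right) = \left(-250491\right) \left(-436850\right) = 109426993350$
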